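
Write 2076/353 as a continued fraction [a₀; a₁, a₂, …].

2076 ÷ 353 → quotient 5, remainder 311
353 ÷ 311 → quotient 1, remainder 42
311 ÷ 42 → quotient 7, remainder 17
42 ÷ 17 → quotient 2, remainder 8
17 ÷ 8 → quotient 2, remainder 1
8 ÷ 1 → quotient 8, remainder 0

[5; 1, 7, 2, 2, 8]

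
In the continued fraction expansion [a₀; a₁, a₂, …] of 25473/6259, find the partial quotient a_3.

Apply division with remainder until the remainder is 0:
25473 ÷ 6259 → quotient 4, remainder 437
6259 ÷ 437 → quotient 14, remainder 141
437 ÷ 141 → quotient 3, remainder 14
141 ÷ 14 → quotient 10, remainder 1

10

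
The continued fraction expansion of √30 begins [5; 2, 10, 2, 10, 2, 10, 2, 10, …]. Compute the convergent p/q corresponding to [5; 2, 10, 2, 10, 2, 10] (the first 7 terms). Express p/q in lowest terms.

a_0 = 5: 5/1
a_1 = 2: 11/2
a_2 = 10: 115/21
a_3 = 2: 241/44
a_4 = 10: 2525/461
a_5 = 2: 5291/966
a_6 = 10: 55435/10121

55435/10121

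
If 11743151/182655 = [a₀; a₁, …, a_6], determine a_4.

7

11743151 = 64·182655 + 53231, so a_0 = 64
182655 = 3·53231 + 22962, so a_1 = 3
53231 = 2·22962 + 7307, so a_2 = 2
22962 = 3·7307 + 1041, so a_3 = 3
7307 = 7·1041 + 20, so a_4 = 7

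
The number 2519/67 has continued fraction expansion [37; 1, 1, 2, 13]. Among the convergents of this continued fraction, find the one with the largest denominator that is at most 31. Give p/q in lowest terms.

188/5

List convergents until the denominator exceeds the bound:
a_0 = 37: 37/1  (≤ bound)
a_1 = 1: 38/1  (≤ bound)
a_2 = 1: 75/2  (≤ bound)
a_3 = 2: 188/5  (≤ bound)
a_4 = 13: 2519/67  (> 31, stop)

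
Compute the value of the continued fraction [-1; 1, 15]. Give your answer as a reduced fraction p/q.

Start with 15.
1 + 1/(15/1) = 1 + 1/15 = 16/15
-1 + 1/(16/15) = -1 + 15/16 = -1/16

-1/16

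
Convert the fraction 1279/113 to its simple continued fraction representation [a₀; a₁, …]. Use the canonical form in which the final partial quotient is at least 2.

⌊1279/113⌋ = 11, remainder 36
⌊113/36⌋ = 3, remainder 5
⌊36/5⌋ = 7, remainder 1
⌊5/1⌋ = 5, remainder 0

[11; 3, 7, 5]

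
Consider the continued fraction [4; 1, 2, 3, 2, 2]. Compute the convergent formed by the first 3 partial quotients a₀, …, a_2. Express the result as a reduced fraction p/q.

14/3

a_0 = 4: 4/1
a_1 = 1: 5/1
a_2 = 2: 14/3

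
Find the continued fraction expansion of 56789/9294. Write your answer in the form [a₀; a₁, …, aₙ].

56789 = 6·9294 + 1025, so a_0 = 6
9294 = 9·1025 + 69, so a_1 = 9
1025 = 14·69 + 59, so a_2 = 14
69 = 1·59 + 10, so a_3 = 1
59 = 5·10 + 9, so a_4 = 5
10 = 1·9 + 1, so a_5 = 1
9 = 9·1 + 0, so a_6 = 9

[6; 9, 14, 1, 5, 1, 9]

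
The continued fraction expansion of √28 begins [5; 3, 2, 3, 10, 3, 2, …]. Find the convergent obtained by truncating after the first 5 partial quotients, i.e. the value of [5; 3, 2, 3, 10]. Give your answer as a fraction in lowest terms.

a_0 = 5: 5/1
a_1 = 3: 16/3
a_2 = 2: 37/7
a_3 = 3: 127/24
a_4 = 10: 1307/247

1307/247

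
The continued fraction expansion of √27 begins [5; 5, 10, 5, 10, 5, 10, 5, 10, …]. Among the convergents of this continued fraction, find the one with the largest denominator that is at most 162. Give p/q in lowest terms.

265/51

a_0 = 5: 5/1  (≤ bound)
a_1 = 5: 26/5  (≤ bound)
a_2 = 10: 265/51  (≤ bound)
a_3 = 5: 1351/260  (> 162, stop)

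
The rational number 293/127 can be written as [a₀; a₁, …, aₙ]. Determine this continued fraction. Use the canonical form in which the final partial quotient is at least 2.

[2; 3, 3, 1, 9]

⌊293/127⌋ = 2, remainder 39
⌊127/39⌋ = 3, remainder 10
⌊39/10⌋ = 3, remainder 9
⌊10/9⌋ = 1, remainder 1
⌊9/1⌋ = 9, remainder 0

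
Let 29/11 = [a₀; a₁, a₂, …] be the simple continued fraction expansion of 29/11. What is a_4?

⌊29/11⌋ = 2, remainder 7
⌊11/7⌋ = 1, remainder 4
⌊7/4⌋ = 1, remainder 3
⌊4/3⌋ = 1, remainder 1
⌊3/1⌋ = 3, remainder 0

3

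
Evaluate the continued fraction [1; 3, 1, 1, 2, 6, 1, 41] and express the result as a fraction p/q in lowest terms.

7117/5568

Use the convergent recurrence hₖ = aₖ·hₖ₋₁ + hₖ₋₂ (and likewise for the denominators kₖ):
a_0 = 1: 1/1
a_1 = 3: 4/3
a_2 = 1: 5/4
a_3 = 1: 9/7
a_4 = 2: 23/18
a_5 = 6: 147/115
a_6 = 1: 170/133
a_7 = 41: 7117/5568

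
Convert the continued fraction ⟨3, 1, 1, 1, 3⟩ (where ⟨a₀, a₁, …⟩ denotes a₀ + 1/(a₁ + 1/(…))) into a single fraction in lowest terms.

40/11

Start with 3.
1 + 1/(3/1) = 1 + 1/3 = 4/3
1 + 1/(4/3) = 1 + 3/4 = 7/4
1 + 1/(7/4) = 1 + 4/7 = 11/7
3 + 1/(11/7) = 3 + 7/11 = 40/11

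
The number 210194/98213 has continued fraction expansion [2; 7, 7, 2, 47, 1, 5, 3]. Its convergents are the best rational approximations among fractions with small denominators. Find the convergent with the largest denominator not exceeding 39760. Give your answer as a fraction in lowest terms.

66365/31009

a_0 = 2: 2/1  (≤ bound)
a_1 = 7: 15/7  (≤ bound)
a_2 = 7: 107/50  (≤ bound)
a_3 = 2: 229/107  (≤ bound)
a_4 = 47: 10870/5079  (≤ bound)
a_5 = 1: 11099/5186  (≤ bound)
a_6 = 5: 66365/31009  (≤ bound)
a_7 = 3: 210194/98213  (> 39760, stop)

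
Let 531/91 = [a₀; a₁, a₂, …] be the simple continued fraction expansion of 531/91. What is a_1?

1

Apply division with remainder until the remainder is 0:
531 = 5·91 + 76, so a_0 = 5
91 = 1·76 + 15, so a_1 = 1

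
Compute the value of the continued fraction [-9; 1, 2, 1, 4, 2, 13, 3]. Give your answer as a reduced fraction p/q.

-14351/1737

a_0 = -9: -9/1
a_1 = 1: -8/1
a_2 = 2: -25/3
a_3 = 1: -33/4
a_4 = 4: -157/19
a_5 = 2: -347/42
a_6 = 13: -4668/565
a_7 = 3: -14351/1737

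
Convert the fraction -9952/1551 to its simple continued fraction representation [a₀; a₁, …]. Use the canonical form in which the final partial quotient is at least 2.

[-7; 1, 1, 2, 2, 42, 1, 2]

Repeatedly divide and take the remainder:
-9952 = -7·1551 + 905, so a_0 = -7
1551 = 1·905 + 646, so a_1 = 1
905 = 1·646 + 259, so a_2 = 1
646 = 2·259 + 128, so a_3 = 2
259 = 2·128 + 3, so a_4 = 2
128 = 42·3 + 2, so a_5 = 42
3 = 1·2 + 1, so a_6 = 1
2 = 2·1 + 0, so a_7 = 2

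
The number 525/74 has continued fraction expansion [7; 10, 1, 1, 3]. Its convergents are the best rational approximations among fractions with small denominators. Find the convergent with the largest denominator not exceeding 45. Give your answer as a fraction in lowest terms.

a_0 = 7: 7/1  (≤ bound)
a_1 = 10: 71/10  (≤ bound)
a_2 = 1: 78/11  (≤ bound)
a_3 = 1: 149/21  (≤ bound)
a_4 = 3: 525/74  (> 45, stop)

149/21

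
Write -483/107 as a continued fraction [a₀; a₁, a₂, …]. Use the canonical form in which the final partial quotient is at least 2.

-483 = -5·107 + 52, so a_0 = -5
107 = 2·52 + 3, so a_1 = 2
52 = 17·3 + 1, so a_2 = 17
3 = 3·1 + 0, so a_3 = 3

[-5; 2, 17, 3]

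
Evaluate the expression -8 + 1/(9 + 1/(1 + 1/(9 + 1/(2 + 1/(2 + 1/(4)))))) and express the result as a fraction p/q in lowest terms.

a_0 = -8: -8/1
a_1 = 9: -71/9
a_2 = 1: -79/10
a_3 = 9: -782/99
a_4 = 2: -1643/208
a_5 = 2: -4068/515
a_6 = 4: -17915/2268

-17915/2268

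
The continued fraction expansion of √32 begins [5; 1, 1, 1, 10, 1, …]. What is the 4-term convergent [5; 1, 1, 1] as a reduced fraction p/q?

Build up convergents one term at a time:
a_0 = 5: 5/1
a_1 = 1: 6/1
a_2 = 1: 11/2
a_3 = 1: 17/3

17/3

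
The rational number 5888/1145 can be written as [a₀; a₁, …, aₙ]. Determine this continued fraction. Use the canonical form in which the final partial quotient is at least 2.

⌊5888/1145⌋ = 5, remainder 163
⌊1145/163⌋ = 7, remainder 4
⌊163/4⌋ = 40, remainder 3
⌊4/3⌋ = 1, remainder 1
⌊3/1⌋ = 3, remainder 0

[5; 7, 40, 1, 3]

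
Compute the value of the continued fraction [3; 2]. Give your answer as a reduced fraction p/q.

7/2

Collapse the nested fraction from the inside out:
Start with 2.
3 + 1/(2/1) = 3 + 1/2 = 7/2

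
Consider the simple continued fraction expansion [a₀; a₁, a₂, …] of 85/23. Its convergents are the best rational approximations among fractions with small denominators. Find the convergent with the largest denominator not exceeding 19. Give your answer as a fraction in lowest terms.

37/10

a_0 = 3: 3/1  (≤ bound)
a_1 = 1: 4/1  (≤ bound)
a_2 = 2: 11/3  (≤ bound)
a_3 = 3: 37/10  (≤ bound)
a_4 = 2: 85/23  (> 19, stop)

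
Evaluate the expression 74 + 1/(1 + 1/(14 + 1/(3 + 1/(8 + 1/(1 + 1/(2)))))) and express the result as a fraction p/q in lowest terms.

Compute successive convergents:
a_0 = 74: 74/1
a_1 = 1: 75/1
a_2 = 14: 1124/15
a_3 = 3: 3447/46
a_4 = 8: 28700/383
a_5 = 1: 32147/429
a_6 = 2: 92994/1241

92994/1241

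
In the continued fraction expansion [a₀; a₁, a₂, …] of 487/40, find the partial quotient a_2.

487 = 12·40 + 7, so a_0 = 12
40 = 5·7 + 5, so a_1 = 5
7 = 1·5 + 2, so a_2 = 1

1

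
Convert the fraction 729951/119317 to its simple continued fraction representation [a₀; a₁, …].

[6; 8, 2, 34, 1, 3, 1, 39]

Repeatedly divide and take the remainder:
729951 ÷ 119317 → quotient 6, remainder 14049
119317 ÷ 14049 → quotient 8, remainder 6925
14049 ÷ 6925 → quotient 2, remainder 199
6925 ÷ 199 → quotient 34, remainder 159
199 ÷ 159 → quotient 1, remainder 40
159 ÷ 40 → quotient 3, remainder 39
40 ÷ 39 → quotient 1, remainder 1
39 ÷ 1 → quotient 39, remainder 0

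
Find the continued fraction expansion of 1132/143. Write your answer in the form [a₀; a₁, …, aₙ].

1132 = 7·143 + 131, so a_0 = 7
143 = 1·131 + 12, so a_1 = 1
131 = 10·12 + 11, so a_2 = 10
12 = 1·11 + 1, so a_3 = 1
11 = 11·1 + 0, so a_4 = 11

[7; 1, 10, 1, 11]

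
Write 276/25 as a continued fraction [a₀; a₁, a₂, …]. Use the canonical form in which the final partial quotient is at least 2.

Repeatedly divide and take the remainder:
276 = 11·25 + 1, so a_0 = 11
25 = 25·1 + 0, so a_1 = 25

[11; 25]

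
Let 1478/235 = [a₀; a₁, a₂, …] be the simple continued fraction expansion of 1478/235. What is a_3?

1478 = 6·235 + 68, so a_0 = 6
235 = 3·68 + 31, so a_1 = 3
68 = 2·31 + 6, so a_2 = 2
31 = 5·6 + 1, so a_3 = 5

5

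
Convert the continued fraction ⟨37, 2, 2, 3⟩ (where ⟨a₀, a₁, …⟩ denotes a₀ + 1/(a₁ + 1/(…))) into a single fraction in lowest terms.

Compute successive convergents:
a_0 = 37: 37/1
a_1 = 2: 75/2
a_2 = 2: 187/5
a_3 = 3: 636/17

636/17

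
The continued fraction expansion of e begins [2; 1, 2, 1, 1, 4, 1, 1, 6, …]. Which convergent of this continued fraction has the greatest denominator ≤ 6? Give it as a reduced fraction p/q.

List convergents until the denominator exceeds the bound:
a_0 = 2: 2/1  (≤ bound)
a_1 = 1: 3/1  (≤ bound)
a_2 = 2: 8/3  (≤ bound)
a_3 = 1: 11/4  (≤ bound)
a_4 = 1: 19/7  (> 6, stop)

11/4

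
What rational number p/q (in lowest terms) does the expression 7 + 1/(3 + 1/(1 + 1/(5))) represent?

167/23

Start with 5.
1 + 1/(5/1) = 1 + 1/5 = 6/5
3 + 1/(6/5) = 3 + 5/6 = 23/6
7 + 1/(23/6) = 7 + 6/23 = 167/23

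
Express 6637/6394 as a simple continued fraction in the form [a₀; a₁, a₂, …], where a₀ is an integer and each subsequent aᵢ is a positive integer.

Repeatedly divide and take the remainder:
6637 = 1·6394 + 243, so a_0 = 1
6394 = 26·243 + 76, so a_1 = 26
243 = 3·76 + 15, so a_2 = 3
76 = 5·15 + 1, so a_3 = 5
15 = 15·1 + 0, so a_4 = 15

[1; 26, 3, 5, 15]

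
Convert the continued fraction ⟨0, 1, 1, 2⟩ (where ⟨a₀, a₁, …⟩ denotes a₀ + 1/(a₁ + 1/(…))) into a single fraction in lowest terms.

3/5

Use the convergent recurrence hₖ = aₖ·hₖ₋₁ + hₖ₋₂ (and likewise for the denominators kₖ):
a_0 = 0: 0/1
a_1 = 1: 1/1
a_2 = 1: 1/2
a_3 = 2: 3/5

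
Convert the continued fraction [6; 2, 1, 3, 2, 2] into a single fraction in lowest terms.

a_0 = 6: 6/1
a_1 = 2: 13/2
a_2 = 1: 19/3
a_3 = 3: 70/11
a_4 = 2: 159/25
a_5 = 2: 388/61

388/61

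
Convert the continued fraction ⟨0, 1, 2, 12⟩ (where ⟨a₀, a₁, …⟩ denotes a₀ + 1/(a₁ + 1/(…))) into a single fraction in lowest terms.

Start with 12.
2 + 1/(12/1) = 2 + 1/12 = 25/12
1 + 1/(25/12) = 1 + 12/25 = 37/25
0 + 1/(37/25) = 0 + 25/37 = 25/37

25/37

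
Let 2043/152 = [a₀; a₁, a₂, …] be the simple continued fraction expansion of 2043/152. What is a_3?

1

Repeatedly divide and take the remainder:
⌊2043/152⌋ = 13, remainder 67
⌊152/67⌋ = 2, remainder 18
⌊67/18⌋ = 3, remainder 13
⌊18/13⌋ = 1, remainder 5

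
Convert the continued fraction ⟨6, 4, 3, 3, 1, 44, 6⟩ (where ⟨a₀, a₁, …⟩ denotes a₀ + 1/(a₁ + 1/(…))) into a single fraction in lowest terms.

Start with 6.
44 + 1/(6/1) = 44 + 1/6 = 265/6
1 + 1/(265/6) = 1 + 6/265 = 271/265
3 + 1/(271/265) = 3 + 265/271 = 1078/271
3 + 1/(1078/271) = 3 + 271/1078 = 3505/1078
4 + 1/(3505/1078) = 4 + 1078/3505 = 15098/3505
6 + 1/(15098/3505) = 6 + 3505/15098 = 94093/15098

94093/15098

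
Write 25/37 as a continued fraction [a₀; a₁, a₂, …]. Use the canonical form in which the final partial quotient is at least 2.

[0; 1, 2, 12]

25 ÷ 37 → quotient 0, remainder 25
37 ÷ 25 → quotient 1, remainder 12
25 ÷ 12 → quotient 2, remainder 1
12 ÷ 1 → quotient 12, remainder 0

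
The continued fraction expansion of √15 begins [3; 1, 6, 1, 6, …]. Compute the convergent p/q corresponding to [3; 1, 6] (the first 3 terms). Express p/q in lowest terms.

27/7

Work from the innermost term outward:
Start with 6.
1 + 1/(6/1) = 1 + 1/6 = 7/6
3 + 1/(7/6) = 3 + 6/7 = 27/7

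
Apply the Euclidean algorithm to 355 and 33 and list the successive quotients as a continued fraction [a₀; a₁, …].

355 ÷ 33 → quotient 10, remainder 25
33 ÷ 25 → quotient 1, remainder 8
25 ÷ 8 → quotient 3, remainder 1
8 ÷ 1 → quotient 8, remainder 0

[10; 1, 3, 8]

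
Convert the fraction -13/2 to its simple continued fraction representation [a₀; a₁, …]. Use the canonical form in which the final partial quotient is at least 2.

[-7; 2]

-13 = -7·2 + 1, so a_0 = -7
2 = 2·1 + 0, so a_1 = 2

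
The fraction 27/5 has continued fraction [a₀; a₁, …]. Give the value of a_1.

27 ÷ 5 → quotient 5, remainder 2
5 ÷ 2 → quotient 2, remainder 1

2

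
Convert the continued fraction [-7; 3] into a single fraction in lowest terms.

Start with 3.
-7 + 1/(3/1) = -7 + 1/3 = -20/3

-20/3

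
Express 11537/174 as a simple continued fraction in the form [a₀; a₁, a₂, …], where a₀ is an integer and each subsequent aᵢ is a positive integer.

[66; 3, 3, 1, 1, 7]

Apply division with remainder until the remainder is 0:
11537 = 66·174 + 53, so a_0 = 66
174 = 3·53 + 15, so a_1 = 3
53 = 3·15 + 8, so a_2 = 3
15 = 1·8 + 7, so a_3 = 1
8 = 1·7 + 1, so a_4 = 1
7 = 7·1 + 0, so a_5 = 7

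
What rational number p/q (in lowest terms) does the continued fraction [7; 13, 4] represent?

Work from the innermost term outward:
Start with 4.
13 + 1/(4/1) = 13 + 1/4 = 53/4
7 + 1/(53/4) = 7 + 4/53 = 375/53

375/53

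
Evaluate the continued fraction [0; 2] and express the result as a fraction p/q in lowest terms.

Start with 2.
0 + 1/(2/1) = 0 + 1/2 = 1/2

1/2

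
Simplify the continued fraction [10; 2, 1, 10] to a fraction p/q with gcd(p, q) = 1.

331/32

a_0 = 10: 10/1
a_1 = 2: 21/2
a_2 = 1: 31/3
a_3 = 10: 331/32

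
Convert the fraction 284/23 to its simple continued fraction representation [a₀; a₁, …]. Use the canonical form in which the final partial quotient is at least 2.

[12; 2, 1, 7]

284 ÷ 23 → quotient 12, remainder 8
23 ÷ 8 → quotient 2, remainder 7
8 ÷ 7 → quotient 1, remainder 1
7 ÷ 1 → quotient 7, remainder 0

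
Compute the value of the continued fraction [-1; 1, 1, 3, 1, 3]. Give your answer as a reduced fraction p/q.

-15/34

Build up convergents one term at a time:
a_0 = -1: -1/1
a_1 = 1: 0/1
a_2 = 1: -1/2
a_3 = 3: -3/7
a_4 = 1: -4/9
a_5 = 3: -15/34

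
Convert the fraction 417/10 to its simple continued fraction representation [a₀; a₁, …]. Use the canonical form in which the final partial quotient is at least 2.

⌊417/10⌋ = 41, remainder 7
⌊10/7⌋ = 1, remainder 3
⌊7/3⌋ = 2, remainder 1
⌊3/1⌋ = 3, remainder 0

[41; 1, 2, 3]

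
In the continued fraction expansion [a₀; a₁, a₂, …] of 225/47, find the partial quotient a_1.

1

⌊225/47⌋ = 4, remainder 37
⌊47/37⌋ = 1, remainder 10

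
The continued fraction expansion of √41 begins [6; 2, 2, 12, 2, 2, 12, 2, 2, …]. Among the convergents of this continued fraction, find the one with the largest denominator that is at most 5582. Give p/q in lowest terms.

25414/3969

List convergents until the denominator exceeds the bound:
a_0 = 6: 6/1  (≤ bound)
a_1 = 2: 13/2  (≤ bound)
a_2 = 2: 32/5  (≤ bound)
a_3 = 12: 397/62  (≤ bound)
a_4 = 2: 826/129  (≤ bound)
a_5 = 2: 2049/320  (≤ bound)
a_6 = 12: 25414/3969  (≤ bound)
a_7 = 2: 52877/8258  (> 5582, stop)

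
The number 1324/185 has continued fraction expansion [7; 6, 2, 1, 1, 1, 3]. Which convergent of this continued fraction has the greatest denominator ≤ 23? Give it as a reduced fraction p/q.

List convergents until the denominator exceeds the bound:
a_0 = 7: 7/1  (≤ bound)
a_1 = 6: 43/6  (≤ bound)
a_2 = 2: 93/13  (≤ bound)
a_3 = 1: 136/19  (≤ bound)
a_4 = 1: 229/32  (> 23, stop)

136/19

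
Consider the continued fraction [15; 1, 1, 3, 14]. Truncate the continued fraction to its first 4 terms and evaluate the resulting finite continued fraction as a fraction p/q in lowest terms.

Starting at the tail and folding back:
Start with 3.
1 + 1/(3/1) = 1 + 1/3 = 4/3
1 + 1/(4/3) = 1 + 3/4 = 7/4
15 + 1/(7/4) = 15 + 4/7 = 109/7

109/7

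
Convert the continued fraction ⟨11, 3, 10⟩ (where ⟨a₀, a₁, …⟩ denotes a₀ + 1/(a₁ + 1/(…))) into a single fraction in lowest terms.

351/31

a_0 = 11: 11/1
a_1 = 3: 34/3
a_2 = 10: 351/31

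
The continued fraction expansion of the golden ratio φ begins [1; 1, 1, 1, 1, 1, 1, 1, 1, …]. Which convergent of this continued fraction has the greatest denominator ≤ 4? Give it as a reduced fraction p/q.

5/3

List convergents until the denominator exceeds the bound:
a_0 = 1: 1/1  (≤ bound)
a_1 = 1: 2/1  (≤ bound)
a_2 = 1: 3/2  (≤ bound)
a_3 = 1: 5/3  (≤ bound)
a_4 = 1: 8/5  (> 4, stop)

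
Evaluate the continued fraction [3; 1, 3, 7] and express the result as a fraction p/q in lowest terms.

109/29

Compute successive convergents:
a_0 = 3: 3/1
a_1 = 1: 4/1
a_2 = 3: 15/4
a_3 = 7: 109/29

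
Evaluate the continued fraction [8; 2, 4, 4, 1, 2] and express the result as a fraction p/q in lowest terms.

1115/132

Work from the innermost term outward:
Start with 2.
1 + 1/(2/1) = 1 + 1/2 = 3/2
4 + 1/(3/2) = 4 + 2/3 = 14/3
4 + 1/(14/3) = 4 + 3/14 = 59/14
2 + 1/(59/14) = 2 + 14/59 = 132/59
8 + 1/(132/59) = 8 + 59/132 = 1115/132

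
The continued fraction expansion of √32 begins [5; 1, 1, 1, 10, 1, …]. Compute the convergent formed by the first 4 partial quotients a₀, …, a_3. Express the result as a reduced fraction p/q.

a_0 = 5: 5/1
a_1 = 1: 6/1
a_2 = 1: 11/2
a_3 = 1: 17/3

17/3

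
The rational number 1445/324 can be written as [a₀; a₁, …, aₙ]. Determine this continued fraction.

[4; 2, 5, 1, 2, 1, 2, 2]

1445 = 4·324 + 149, so a_0 = 4
324 = 2·149 + 26, so a_1 = 2
149 = 5·26 + 19, so a_2 = 5
26 = 1·19 + 7, so a_3 = 1
19 = 2·7 + 5, so a_4 = 2
7 = 1·5 + 2, so a_5 = 1
5 = 2·2 + 1, so a_6 = 2
2 = 2·1 + 0, so a_7 = 2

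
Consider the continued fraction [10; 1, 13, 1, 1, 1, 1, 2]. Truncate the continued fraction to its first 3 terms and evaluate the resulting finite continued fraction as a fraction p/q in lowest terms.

Use the convergent recurrence hₖ = aₖ·hₖ₋₁ + hₖ₋₂ (and likewise for the denominators kₖ):
a_0 = 10: 10/1
a_1 = 1: 11/1
a_2 = 13: 153/14

153/14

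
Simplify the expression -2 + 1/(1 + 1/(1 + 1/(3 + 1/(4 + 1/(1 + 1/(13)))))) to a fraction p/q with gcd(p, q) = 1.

Start with 13.
1 + 1/(13/1) = 1 + 1/13 = 14/13
4 + 1/(14/13) = 4 + 13/14 = 69/14
3 + 1/(69/14) = 3 + 14/69 = 221/69
1 + 1/(221/69) = 1 + 69/221 = 290/221
1 + 1/(290/221) = 1 + 221/290 = 511/290
-2 + 1/(511/290) = -2 + 290/511 = -732/511

-732/511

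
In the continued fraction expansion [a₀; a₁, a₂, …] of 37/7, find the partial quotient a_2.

37 ÷ 7 → quotient 5, remainder 2
7 ÷ 2 → quotient 3, remainder 1
2 ÷ 1 → quotient 2, remainder 0

2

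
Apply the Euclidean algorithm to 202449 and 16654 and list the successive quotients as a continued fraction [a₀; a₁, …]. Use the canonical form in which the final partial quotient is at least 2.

[12; 6, 2, 2, 13, 3, 2, 5]

Repeatedly divide and take the remainder:
202449 ÷ 16654 → quotient 12, remainder 2601
16654 ÷ 2601 → quotient 6, remainder 1048
2601 ÷ 1048 → quotient 2, remainder 505
1048 ÷ 505 → quotient 2, remainder 38
505 ÷ 38 → quotient 13, remainder 11
38 ÷ 11 → quotient 3, remainder 5
11 ÷ 5 → quotient 2, remainder 1
5 ÷ 1 → quotient 5, remainder 0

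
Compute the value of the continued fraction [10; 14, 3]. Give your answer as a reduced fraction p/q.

a_0 = 10: 10/1
a_1 = 14: 141/14
a_2 = 3: 433/43

433/43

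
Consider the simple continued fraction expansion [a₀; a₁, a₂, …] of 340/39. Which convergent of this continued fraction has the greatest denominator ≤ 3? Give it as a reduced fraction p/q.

26/3

a_0 = 8: 8/1  (≤ bound)
a_1 = 1: 9/1  (≤ bound)
a_2 = 2: 26/3  (≤ bound)
a_3 = 1: 35/4  (> 3, stop)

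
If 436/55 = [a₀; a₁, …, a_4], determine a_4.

Apply division with remainder until the remainder is 0:
436 ÷ 55 → quotient 7, remainder 51
55 ÷ 51 → quotient 1, remainder 4
51 ÷ 4 → quotient 12, remainder 3
4 ÷ 3 → quotient 1, remainder 1
3 ÷ 1 → quotient 3, remainder 0

3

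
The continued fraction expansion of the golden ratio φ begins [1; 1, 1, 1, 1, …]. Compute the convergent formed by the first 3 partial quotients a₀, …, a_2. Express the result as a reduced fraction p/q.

3/2

a_0 = 1: 1/1
a_1 = 1: 2/1
a_2 = 1: 3/2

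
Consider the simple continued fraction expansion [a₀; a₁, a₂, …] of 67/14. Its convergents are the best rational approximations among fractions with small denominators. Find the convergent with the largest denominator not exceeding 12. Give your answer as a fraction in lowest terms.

List convergents until the denominator exceeds the bound:
a_0 = 4: 4/1  (≤ bound)
a_1 = 1: 5/1  (≤ bound)
a_2 = 3: 19/4  (≤ bound)
a_3 = 1: 24/5  (≤ bound)
a_4 = 2: 67/14  (> 12, stop)

24/5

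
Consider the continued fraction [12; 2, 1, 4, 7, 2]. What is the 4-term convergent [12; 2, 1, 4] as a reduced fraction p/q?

Work from the innermost term outward:
Start with 4.
1 + 1/(4/1) = 1 + 1/4 = 5/4
2 + 1/(5/4) = 2 + 4/5 = 14/5
12 + 1/(14/5) = 12 + 5/14 = 173/14

173/14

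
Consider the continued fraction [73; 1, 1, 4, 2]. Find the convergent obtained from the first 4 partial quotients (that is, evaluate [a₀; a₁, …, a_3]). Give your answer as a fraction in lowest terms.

662/9

a_0 = 73: 73/1
a_1 = 1: 74/1
a_2 = 1: 147/2
a_3 = 4: 662/9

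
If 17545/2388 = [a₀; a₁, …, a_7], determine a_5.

Repeatedly divide and take the remainder:
17545 = 7·2388 + 829, so a_0 = 7
2388 = 2·829 + 730, so a_1 = 2
829 = 1·730 + 99, so a_2 = 1
730 = 7·99 + 37, so a_3 = 7
99 = 2·37 + 25, so a_4 = 2
37 = 1·25 + 12, so a_5 = 1

1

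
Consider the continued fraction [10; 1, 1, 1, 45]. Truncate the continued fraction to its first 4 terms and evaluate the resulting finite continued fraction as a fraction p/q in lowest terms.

Start with 1.
1 + 1/(1/1) = 1 + 1/1 = 2/1
1 + 1/(2/1) = 1 + 1/2 = 3/2
10 + 1/(3/2) = 10 + 2/3 = 32/3

32/3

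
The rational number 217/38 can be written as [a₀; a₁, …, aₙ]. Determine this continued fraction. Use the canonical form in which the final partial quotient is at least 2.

[5; 1, 2, 2, 5]

Repeatedly divide and take the remainder:
217 ÷ 38 → quotient 5, remainder 27
38 ÷ 27 → quotient 1, remainder 11
27 ÷ 11 → quotient 2, remainder 5
11 ÷ 5 → quotient 2, remainder 1
5 ÷ 1 → quotient 5, remainder 0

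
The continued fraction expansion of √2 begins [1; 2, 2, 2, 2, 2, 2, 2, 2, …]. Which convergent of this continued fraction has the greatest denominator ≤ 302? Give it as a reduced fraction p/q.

239/169

List convergents until the denominator exceeds the bound:
a_0 = 1: 1/1  (≤ bound)
a_1 = 2: 3/2  (≤ bound)
a_2 = 2: 7/5  (≤ bound)
a_3 = 2: 17/12  (≤ bound)
a_4 = 2: 41/29  (≤ bound)
a_5 = 2: 99/70  (≤ bound)
a_6 = 2: 239/169  (≤ bound)
a_7 = 2: 577/408  (> 302, stop)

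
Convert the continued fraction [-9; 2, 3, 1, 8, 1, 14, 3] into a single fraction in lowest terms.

-34407/4021

Compute successive convergents:
a_0 = -9: -9/1
a_1 = 2: -17/2
a_2 = 3: -60/7
a_3 = 1: -77/9
a_4 = 8: -676/79
a_5 = 1: -753/88
a_6 = 14: -11218/1311
a_7 = 3: -34407/4021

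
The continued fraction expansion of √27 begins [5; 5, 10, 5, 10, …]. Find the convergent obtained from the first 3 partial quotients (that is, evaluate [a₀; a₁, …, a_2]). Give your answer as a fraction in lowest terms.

265/51

Use the convergent recurrence hₖ = aₖ·hₖ₋₁ + hₖ₋₂ (and likewise for the denominators kₖ):
a_0 = 5: 5/1
a_1 = 5: 26/5
a_2 = 10: 265/51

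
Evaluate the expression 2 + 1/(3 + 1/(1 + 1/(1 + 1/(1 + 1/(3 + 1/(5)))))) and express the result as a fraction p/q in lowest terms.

480/211

Starting at the tail and folding back:
Start with 5.
3 + 1/(5/1) = 3 + 1/5 = 16/5
1 + 1/(16/5) = 1 + 5/16 = 21/16
1 + 1/(21/16) = 1 + 16/21 = 37/21
1 + 1/(37/21) = 1 + 21/37 = 58/37
3 + 1/(58/37) = 3 + 37/58 = 211/58
2 + 1/(211/58) = 2 + 58/211 = 480/211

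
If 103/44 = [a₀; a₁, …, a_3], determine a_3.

14

103 ÷ 44 → quotient 2, remainder 15
44 ÷ 15 → quotient 2, remainder 14
15 ÷ 14 → quotient 1, remainder 1
14 ÷ 1 → quotient 14, remainder 0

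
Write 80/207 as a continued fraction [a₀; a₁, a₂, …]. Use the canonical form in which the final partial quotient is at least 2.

[0; 2, 1, 1, 2, 2, 1, 4]

⌊80/207⌋ = 0, remainder 80
⌊207/80⌋ = 2, remainder 47
⌊80/47⌋ = 1, remainder 33
⌊47/33⌋ = 1, remainder 14
⌊33/14⌋ = 2, remainder 5
⌊14/5⌋ = 2, remainder 4
⌊5/4⌋ = 1, remainder 1
⌊4/1⌋ = 4, remainder 0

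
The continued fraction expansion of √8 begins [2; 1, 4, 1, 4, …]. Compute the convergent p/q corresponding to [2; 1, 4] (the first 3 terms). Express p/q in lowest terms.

14/5

Starting at the tail and folding back:
Start with 4.
1 + 1/(4/1) = 1 + 1/4 = 5/4
2 + 1/(5/4) = 2 + 4/5 = 14/5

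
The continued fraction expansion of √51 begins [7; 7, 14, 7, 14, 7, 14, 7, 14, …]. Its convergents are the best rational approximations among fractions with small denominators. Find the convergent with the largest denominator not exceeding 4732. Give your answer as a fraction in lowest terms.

4999/700

a_0 = 7: 7/1  (≤ bound)
a_1 = 7: 50/7  (≤ bound)
a_2 = 14: 707/99  (≤ bound)
a_3 = 7: 4999/700  (≤ bound)
a_4 = 14: 70693/9899  (> 4732, stop)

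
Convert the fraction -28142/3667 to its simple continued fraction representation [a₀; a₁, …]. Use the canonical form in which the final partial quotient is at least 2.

Apply division with remainder until the remainder is 0:
-28142 ÷ 3667 → quotient -8, remainder 1194
3667 ÷ 1194 → quotient 3, remainder 85
1194 ÷ 85 → quotient 14, remainder 4
85 ÷ 4 → quotient 21, remainder 1
4 ÷ 1 → quotient 4, remainder 0

[-8; 3, 14, 21, 4]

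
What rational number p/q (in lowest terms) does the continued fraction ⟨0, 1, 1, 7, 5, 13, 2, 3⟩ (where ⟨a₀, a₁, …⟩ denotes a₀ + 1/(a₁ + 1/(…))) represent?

Use the convergent recurrence hₖ = aₖ·hₖ₋₁ + hₖ₋₂ (and likewise for the denominators kₖ):
a_0 = 0: 0/1
a_1 = 1: 1/1
a_2 = 1: 1/2
a_3 = 7: 8/15
a_4 = 5: 41/77
a_5 = 13: 541/1016
a_6 = 2: 1123/2109
a_7 = 3: 3910/7343

3910/7343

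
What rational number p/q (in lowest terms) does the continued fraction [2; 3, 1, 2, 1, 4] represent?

Start with 4.
1 + 1/(4/1) = 1 + 1/4 = 5/4
2 + 1/(5/4) = 2 + 4/5 = 14/5
1 + 1/(14/5) = 1 + 5/14 = 19/14
3 + 1/(19/14) = 3 + 14/19 = 71/19
2 + 1/(71/19) = 2 + 19/71 = 161/71

161/71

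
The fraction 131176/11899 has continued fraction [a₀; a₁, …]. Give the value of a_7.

131176 ÷ 11899 → quotient 11, remainder 287
11899 ÷ 287 → quotient 41, remainder 132
287 ÷ 132 → quotient 2, remainder 23
132 ÷ 23 → quotient 5, remainder 17
23 ÷ 17 → quotient 1, remainder 6
17 ÷ 6 → quotient 2, remainder 5
6 ÷ 5 → quotient 1, remainder 1
5 ÷ 1 → quotient 5, remainder 0

5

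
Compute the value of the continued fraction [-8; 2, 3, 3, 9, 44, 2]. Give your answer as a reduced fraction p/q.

a_0 = -8: -8/1
a_1 = 2: -15/2
a_2 = 3: -53/7
a_3 = 3: -174/23
a_4 = 9: -1619/214
a_5 = 44: -71410/9439
a_6 = 2: -144439/19092

-144439/19092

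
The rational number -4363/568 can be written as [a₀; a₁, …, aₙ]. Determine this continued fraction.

Run the Euclidean algorithm, recording each quotient:
-4363 ÷ 568 → quotient -8, remainder 181
568 ÷ 181 → quotient 3, remainder 25
181 ÷ 25 → quotient 7, remainder 6
25 ÷ 6 → quotient 4, remainder 1
6 ÷ 1 → quotient 6, remainder 0

[-8; 3, 7, 4, 6]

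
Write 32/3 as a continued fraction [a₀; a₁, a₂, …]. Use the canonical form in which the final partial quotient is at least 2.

32 ÷ 3 → quotient 10, remainder 2
3 ÷ 2 → quotient 1, remainder 1
2 ÷ 1 → quotient 2, remainder 0

[10; 1, 2]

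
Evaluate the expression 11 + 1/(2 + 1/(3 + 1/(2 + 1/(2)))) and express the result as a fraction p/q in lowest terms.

446/39

Starting at the tail and folding back:
Start with 2.
2 + 1/(2/1) = 2 + 1/2 = 5/2
3 + 1/(5/2) = 3 + 2/5 = 17/5
2 + 1/(17/5) = 2 + 5/17 = 39/17
11 + 1/(39/17) = 11 + 17/39 = 446/39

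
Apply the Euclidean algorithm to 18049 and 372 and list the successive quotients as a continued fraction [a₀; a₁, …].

[48; 1, 1, 12, 1, 3, 1, 2]

18049 = 48·372 + 193, so a_0 = 48
372 = 1·193 + 179, so a_1 = 1
193 = 1·179 + 14, so a_2 = 1
179 = 12·14 + 11, so a_3 = 12
14 = 1·11 + 3, so a_4 = 1
11 = 3·3 + 2, so a_5 = 3
3 = 1·2 + 1, so a_6 = 1
2 = 2·1 + 0, so a_7 = 2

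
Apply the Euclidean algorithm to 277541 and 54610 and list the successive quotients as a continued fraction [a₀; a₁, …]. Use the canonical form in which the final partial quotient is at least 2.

Run the Euclidean algorithm, recording each quotient:
⌊277541/54610⌋ = 5, remainder 4491
⌊54610/4491⌋ = 12, remainder 718
⌊4491/718⌋ = 6, remainder 183
⌊718/183⌋ = 3, remainder 169
⌊183/169⌋ = 1, remainder 14
⌊169/14⌋ = 12, remainder 1
⌊14/1⌋ = 14, remainder 0

[5; 12, 6, 3, 1, 12, 14]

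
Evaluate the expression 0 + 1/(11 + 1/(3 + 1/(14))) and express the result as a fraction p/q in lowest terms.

Start with 14.
3 + 1/(14/1) = 3 + 1/14 = 43/14
11 + 1/(43/14) = 11 + 14/43 = 487/43
0 + 1/(487/43) = 0 + 43/487 = 43/487

43/487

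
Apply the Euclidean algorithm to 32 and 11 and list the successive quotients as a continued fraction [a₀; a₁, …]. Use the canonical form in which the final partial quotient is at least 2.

32 = 2·11 + 10, so a_0 = 2
11 = 1·10 + 1, so a_1 = 1
10 = 10·1 + 0, so a_2 = 10

[2; 1, 10]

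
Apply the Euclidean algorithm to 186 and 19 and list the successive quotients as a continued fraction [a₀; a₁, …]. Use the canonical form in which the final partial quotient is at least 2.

Apply division with remainder until the remainder is 0:
186 = 9·19 + 15, so a_0 = 9
19 = 1·15 + 4, so a_1 = 1
15 = 3·4 + 3, so a_2 = 3
4 = 1·3 + 1, so a_3 = 1
3 = 3·1 + 0, so a_4 = 3

[9; 1, 3, 1, 3]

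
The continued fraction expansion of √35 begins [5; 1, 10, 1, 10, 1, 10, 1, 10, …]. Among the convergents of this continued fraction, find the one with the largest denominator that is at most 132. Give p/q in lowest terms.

775/131

List convergents until the denominator exceeds the bound:
a_0 = 5: 5/1  (≤ bound)
a_1 = 1: 6/1  (≤ bound)
a_2 = 10: 65/11  (≤ bound)
a_3 = 1: 71/12  (≤ bound)
a_4 = 10: 775/131  (≤ bound)
a_5 = 1: 846/143  (> 132, stop)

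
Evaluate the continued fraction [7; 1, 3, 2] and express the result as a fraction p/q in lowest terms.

Collapse the nested fraction from the inside out:
Start with 2.
3 + 1/(2/1) = 3 + 1/2 = 7/2
1 + 1/(7/2) = 1 + 2/7 = 9/7
7 + 1/(9/7) = 7 + 7/9 = 70/9

70/9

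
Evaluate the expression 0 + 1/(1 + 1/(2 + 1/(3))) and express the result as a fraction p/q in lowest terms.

a_0 = 0: 0/1
a_1 = 1: 1/1
a_2 = 2: 2/3
a_3 = 3: 7/10

7/10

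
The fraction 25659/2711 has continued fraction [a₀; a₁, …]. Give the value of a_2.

25659 ÷ 2711 → quotient 9, remainder 1260
2711 ÷ 1260 → quotient 2, remainder 191
1260 ÷ 191 → quotient 6, remainder 114

6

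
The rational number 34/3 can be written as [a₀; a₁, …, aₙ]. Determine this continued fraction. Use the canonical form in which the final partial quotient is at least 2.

[11; 3]

Run the Euclidean algorithm, recording each quotient:
⌊34/3⌋ = 11, remainder 1
⌊3/1⌋ = 3, remainder 0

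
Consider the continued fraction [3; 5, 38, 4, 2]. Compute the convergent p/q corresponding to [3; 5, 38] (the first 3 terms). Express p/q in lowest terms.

Starting at the tail and folding back:
Start with 38.
5 + 1/(38/1) = 5 + 1/38 = 191/38
3 + 1/(191/38) = 3 + 38/191 = 611/191

611/191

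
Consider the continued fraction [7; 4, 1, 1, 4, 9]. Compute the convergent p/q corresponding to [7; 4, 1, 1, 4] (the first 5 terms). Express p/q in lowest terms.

296/41

Build up convergents one term at a time:
a_0 = 7: 7/1
a_1 = 4: 29/4
a_2 = 1: 36/5
a_3 = 1: 65/9
a_4 = 4: 296/41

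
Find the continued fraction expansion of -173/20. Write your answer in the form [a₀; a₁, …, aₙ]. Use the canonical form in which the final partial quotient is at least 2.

-173 ÷ 20 → quotient -9, remainder 7
20 ÷ 7 → quotient 2, remainder 6
7 ÷ 6 → quotient 1, remainder 1
6 ÷ 1 → quotient 6, remainder 0

[-9; 2, 1, 6]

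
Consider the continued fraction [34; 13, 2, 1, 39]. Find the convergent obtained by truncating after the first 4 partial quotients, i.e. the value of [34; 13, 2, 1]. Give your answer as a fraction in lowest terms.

1363/40

a_0 = 34: 34/1
a_1 = 13: 443/13
a_2 = 2: 920/27
a_3 = 1: 1363/40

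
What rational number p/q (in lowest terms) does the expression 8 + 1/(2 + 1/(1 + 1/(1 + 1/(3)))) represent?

151/18

Starting at the tail and folding back:
Start with 3.
1 + 1/(3/1) = 1 + 1/3 = 4/3
1 + 1/(4/3) = 1 + 3/4 = 7/4
2 + 1/(7/4) = 2 + 4/7 = 18/7
8 + 1/(18/7) = 8 + 7/18 = 151/18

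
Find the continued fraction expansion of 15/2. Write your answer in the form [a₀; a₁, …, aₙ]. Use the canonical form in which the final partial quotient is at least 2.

⌊15/2⌋ = 7, remainder 1
⌊2/1⌋ = 2, remainder 0

[7; 2]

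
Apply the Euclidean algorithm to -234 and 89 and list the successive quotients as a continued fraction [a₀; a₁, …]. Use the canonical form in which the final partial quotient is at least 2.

[-3; 2, 1, 2, 3, 3]

Apply division with remainder until the remainder is 0:
⌊-234/89⌋ = -3, remainder 33
⌊89/33⌋ = 2, remainder 23
⌊33/23⌋ = 1, remainder 10
⌊23/10⌋ = 2, remainder 3
⌊10/3⌋ = 3, remainder 1
⌊3/1⌋ = 3, remainder 0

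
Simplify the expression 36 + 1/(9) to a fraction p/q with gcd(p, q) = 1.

325/9

Collapse the nested fraction from the inside out:
Start with 9.
36 + 1/(9/1) = 36 + 1/9 = 325/9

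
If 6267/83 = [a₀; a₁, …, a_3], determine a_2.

1

6267 ÷ 83 → quotient 75, remainder 42
83 ÷ 42 → quotient 1, remainder 41
42 ÷ 41 → quotient 1, remainder 1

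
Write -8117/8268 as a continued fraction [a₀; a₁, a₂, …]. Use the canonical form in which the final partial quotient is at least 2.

[-1; 54, 1, 3, 12, 3]

⌊-8117/8268⌋ = -1, remainder 151
⌊8268/151⌋ = 54, remainder 114
⌊151/114⌋ = 1, remainder 37
⌊114/37⌋ = 3, remainder 3
⌊37/3⌋ = 12, remainder 1
⌊3/1⌋ = 3, remainder 0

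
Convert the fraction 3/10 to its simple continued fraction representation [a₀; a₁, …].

[0; 3, 3]

3 = 0·10 + 3, so a_0 = 0
10 = 3·3 + 1, so a_1 = 3
3 = 3·1 + 0, so a_2 = 3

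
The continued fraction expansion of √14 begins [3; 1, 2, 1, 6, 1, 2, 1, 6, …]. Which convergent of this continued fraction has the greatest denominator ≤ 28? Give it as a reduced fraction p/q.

101/27

a_0 = 3: 3/1  (≤ bound)
a_1 = 1: 4/1  (≤ bound)
a_2 = 2: 11/3  (≤ bound)
a_3 = 1: 15/4  (≤ bound)
a_4 = 6: 101/27  (≤ bound)
a_5 = 1: 116/31  (> 28, stop)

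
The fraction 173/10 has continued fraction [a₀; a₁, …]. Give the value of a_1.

173 = 17·10 + 3, so a_0 = 17
10 = 3·3 + 1, so a_1 = 3

3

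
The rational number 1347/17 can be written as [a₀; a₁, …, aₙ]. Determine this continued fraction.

[79; 4, 4]

Repeatedly divide and take the remainder:
1347 = 79·17 + 4, so a_0 = 79
17 = 4·4 + 1, so a_1 = 4
4 = 4·1 + 0, so a_2 = 4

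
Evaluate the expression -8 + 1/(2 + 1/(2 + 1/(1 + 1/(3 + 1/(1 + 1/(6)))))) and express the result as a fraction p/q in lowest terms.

Build up convergents one term at a time:
a_0 = -8: -8/1
a_1 = 2: -15/2
a_2 = 2: -38/5
a_3 = 1: -53/7
a_4 = 3: -197/26
a_5 = 1: -250/33
a_6 = 6: -1697/224

-1697/224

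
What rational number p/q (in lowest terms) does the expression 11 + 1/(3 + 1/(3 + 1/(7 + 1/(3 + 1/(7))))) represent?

18941/1676

Work from the innermost term outward:
Start with 7.
3 + 1/(7/1) = 3 + 1/7 = 22/7
7 + 1/(22/7) = 7 + 7/22 = 161/22
3 + 1/(161/22) = 3 + 22/161 = 505/161
3 + 1/(505/161) = 3 + 161/505 = 1676/505
11 + 1/(1676/505) = 11 + 505/1676 = 18941/1676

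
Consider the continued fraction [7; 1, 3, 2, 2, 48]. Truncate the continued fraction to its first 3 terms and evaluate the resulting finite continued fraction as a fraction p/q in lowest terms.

Starting at the tail and folding back:
Start with 3.
1 + 1/(3/1) = 1 + 1/3 = 4/3
7 + 1/(4/3) = 7 + 3/4 = 31/4

31/4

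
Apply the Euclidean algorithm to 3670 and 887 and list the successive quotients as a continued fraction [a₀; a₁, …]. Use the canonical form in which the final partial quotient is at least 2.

[4; 7, 3, 1, 2, 3, 3]

⌊3670/887⌋ = 4, remainder 122
⌊887/122⌋ = 7, remainder 33
⌊122/33⌋ = 3, remainder 23
⌊33/23⌋ = 1, remainder 10
⌊23/10⌋ = 2, remainder 3
⌊10/3⌋ = 3, remainder 1
⌊3/1⌋ = 3, remainder 0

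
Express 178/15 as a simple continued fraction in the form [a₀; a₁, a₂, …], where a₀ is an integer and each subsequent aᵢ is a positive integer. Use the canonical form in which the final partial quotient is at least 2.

[11; 1, 6, 2]

178 ÷ 15 → quotient 11, remainder 13
15 ÷ 13 → quotient 1, remainder 2
13 ÷ 2 → quotient 6, remainder 1
2 ÷ 1 → quotient 2, remainder 0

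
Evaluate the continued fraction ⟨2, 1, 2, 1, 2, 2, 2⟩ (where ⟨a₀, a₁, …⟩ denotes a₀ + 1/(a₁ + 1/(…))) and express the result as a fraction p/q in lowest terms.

a_0 = 2: 2/1
a_1 = 1: 3/1
a_2 = 2: 8/3
a_3 = 1: 11/4
a_4 = 2: 30/11
a_5 = 2: 71/26
a_6 = 2: 172/63

172/63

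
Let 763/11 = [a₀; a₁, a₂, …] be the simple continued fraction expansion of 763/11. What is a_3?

3

Repeatedly divide and take the remainder:
763 ÷ 11 → quotient 69, remainder 4
11 ÷ 4 → quotient 2, remainder 3
4 ÷ 3 → quotient 1, remainder 1
3 ÷ 1 → quotient 3, remainder 0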